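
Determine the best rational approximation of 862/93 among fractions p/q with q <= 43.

241/26

Expand x = 862/93 as a continued fraction with the Euclidean algorithm:
  862 = 9*93 + 25, so a_0 = 9.
  93 = 3*25 + 18, so a_1 = 3.
  25 = 1*18 + 7, so a_2 = 1.
  18 = 2*7 + 4, so a_3 = 2.
  7 = 1*4 + 3, so a_4 = 1.
  4 = 1*3 + 1, so a_5 = 1.
  3 = 3*1 + 0, so a_6 = 3.
so x = [9; 3, 1, 2, 1, 1, 3].
Convergents (p_i = a_i*p_{i-1} + p_{i-2}, q_i = a_i*q_{i-1} + q_{i-2} with p_{-2}=0, p_{-1}=1, q_{-2}=1, q_{-1}=0), until the denominator exceeds 43:
  i=0: a_0=9, p_0 = 9*1 + 0 = 9, q_0 = 9*0 + 1 = 1.
  i=1: a_1=3, p_1 = 3*9 + 1 = 28, q_1 = 3*1 + 0 = 3.
  i=2: a_2=1, p_2 = 1*28 + 9 = 37, q_2 = 1*3 + 1 = 4.
  i=3: a_3=2, p_3 = 2*37 + 28 = 102, q_3 = 2*4 + 3 = 11.
  i=4: a_4=1, p_4 = 1*102 + 37 = 139, q_4 = 1*11 + 4 = 15.
  i=5: a_5=1, p_5 = 1*139 + 102 = 241, q_5 = 1*15 + 11 = 26.
  i=6: a_6=3, p_6 = 3*241 + 139 = 862, q_6 = 3*26 + 15 = 93.
q_6 = 93 > 43, so the last convergent with denominator <= 43 is p_5/q_5 = 241/26.
The closest fraction with denominator <= 43 is either p_5/q_5 or the intermediate fraction (k*p_5 + p_4)/(k*q_5 + q_4) with the largest k >= 1 whose denominator stays <= 43; these approach x as k grows, and every other convergent or intermediate fraction in range is farther away.
Largest k: floor((43 - q_4)/q_5) = floor((43 - 15)/26) = 1.
That gives (1*241 + 139)/(1*26 + 15) = 380/41.
Compare the errors: |x - 241/26| = |862*26 - 241*93|/(93*26) = 1/2418, and |x - 380/41| = |862*41 - 380*93|/(93*41) = 2/3813.
Cross-multiplying, 1*3813 = 3813 < 4836 = 2*2418, so 1/2418 is smaller: the convergent 241/26 is closer to x than 380/41.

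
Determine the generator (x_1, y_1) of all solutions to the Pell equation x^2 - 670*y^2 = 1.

(x, y) = (5791211, 223734)

First expand sqrt(670) as a continued fraction. With x_i = (sqrt(670) + m_i)/d_i and (m_0, d_0) = (0, 1): a_0 = floor(sqrt(670)) = 25, since 25^2 = 625 <= 670 < 676 = 26^2.
Iterate m_{i+1} = d_i*a_i - m_i, d_{i+1} = (670 - m_{i+1}^2)/d_i, a_{i+1} = floor((a_0 + m_{i+1})/d_{i+1}):
  m_1 = 1*25 - 0 = 25, d_1 = (670 - 25^2)/1 = 45/1 = 45, a_1 = floor((25 + 25)/45) = 1.
  m_2 = 45*1 - 25 = 20, d_2 = (670 - 20^2)/45 = 270/45 = 6, a_2 = floor((25 + 20)/6) = 7.
  m_3 = 6*7 - 20 = 22, d_3 = (670 - 22^2)/6 = 186/6 = 31, a_3 = floor((25 + 22)/31) = 1.
  m_4 = 31*1 - 22 = 9, d_4 = (670 - 9^2)/31 = 589/31 = 19, a_4 = floor((25 + 9)/19) = 1.
  m_5 = 19*1 - 9 = 10, d_5 = (670 - 10^2)/19 = 570/19 = 30, a_5 = floor((25 + 10)/30) = 1.
  m_6 = 30*1 - 10 = 20, d_6 = (670 - 20^2)/30 = 270/30 = 9, a_6 = floor((25 + 20)/9) = 5.
  m_7 = 9*5 - 20 = 25, d_7 = (670 - 25^2)/9 = 45/9 = 5, a_7 = floor((25 + 25)/5) = 10.
  m_8 = 5*10 - 25 = 25, d_8 = (670 - 25^2)/5 = 45/5 = 9, a_8 = floor((25 + 25)/9) = 5.
  m_9 = 9*5 - 25 = 20, d_9 = (670 - 20^2)/9 = 270/9 = 30, a_9 = floor((25 + 20)/30) = 1.
  m_10 = 30*1 - 20 = 10, d_10 = (670 - 10^2)/30 = 570/30 = 19, a_10 = floor((25 + 10)/19) = 1.
  m_11 = 19*1 - 10 = 9, d_11 = (670 - 9^2)/19 = 589/19 = 31, a_11 = floor((25 + 9)/31) = 1.
  m_12 = 31*1 - 9 = 22, d_12 = (670 - 22^2)/31 = 186/31 = 6, a_12 = floor((25 + 22)/6) = 7.
  m_13 = 6*7 - 22 = 20, d_13 = (670 - 20^2)/6 = 270/6 = 45, a_13 = floor((25 + 20)/45) = 1.
  m_14 = 45*1 - 20 = 25, d_14 = (670 - 25^2)/45 = 45/45 = 1, a_14 = floor((25 + 25)/1) = 50.
  m_15 = 1*50 - 25 = 25, d_15 = (670 - 25^2)/1 = 45/1 = 45: (m_15, d_15) = (m_1, d_1) = (25, 45), so from here the quotients repeat a_1, ..., a_14; the period length is 14.
So sqrt(670) = [25; (1, 7, 1, 1, 1, 5, 10, 5, 1, 1, 1, 7, 1, 50)] with period length k = 14.
k is even, so the fundamental solution of x^2 - 670y^2 = 1 is (p_{k-1}, q_{k-1}) = (p_13, q_13); compute convergents through index 13.
Convergents (p_i = a_i*p_{i-1} + p_{i-2}, q_i = a_i*q_{i-1} + q_{i-2} with p_{-2}=0, p_{-1}=1, q_{-2}=1, q_{-1}=0):
  i=0: a_0=25, p_0 = 25*1 + 0 = 25, q_0 = 25*0 + 1 = 1.
  i=1: a_1=1, p_1 = 1*25 + 1 = 26, q_1 = 1*1 + 0 = 1.
  i=2: a_2=7, p_2 = 7*26 + 25 = 207, q_2 = 7*1 + 1 = 8.
  i=3: a_3=1, p_3 = 1*207 + 26 = 233, q_3 = 1*8 + 1 = 9.
  i=4: a_4=1, p_4 = 1*233 + 207 = 440, q_4 = 1*9 + 8 = 17.
  i=5: a_5=1, p_5 = 1*440 + 233 = 673, q_5 = 1*17 + 9 = 26.
  i=6: a_6=5, p_6 = 5*673 + 440 = 3805, q_6 = 5*26 + 17 = 147.
  i=7: a_7=10, p_7 = 10*3805 + 673 = 38723, q_7 = 10*147 + 26 = 1496.
  i=8: a_8=5, p_8 = 5*38723 + 3805 = 197420, q_8 = 5*1496 + 147 = 7627.
  i=9: a_9=1, p_9 = 1*197420 + 38723 = 236143, q_9 = 1*7627 + 1496 = 9123.
  i=10: a_10=1, p_10 = 1*236143 + 197420 = 433563, q_10 = 1*9123 + 7627 = 16750.
  i=11: a_11=1, p_11 = 1*433563 + 236143 = 669706, q_11 = 1*16750 + 9123 = 25873.
  i=12: a_12=7, p_12 = 7*669706 + 433563 = 5121505, q_12 = 7*25873 + 16750 = 197861.
  i=13: a_13=1, p_13 = 1*5121505 + 669706 = 5791211, q_13 = 1*197861 + 25873 = 223734.
Check: 5791211^2 - 670*223734^2 = 33538124846521 - 33538124846520 = 1, so (x, y) = (5791211, 223734) solves the equation, and by the theorem it is the least positive solution.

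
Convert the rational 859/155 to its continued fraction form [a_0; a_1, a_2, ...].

Run the Euclidean algorithm on 859 and 155; the successive quotients are the partial quotients a_0, a_1, ... (each step inverts the fractional part left over by the previous one):
  859 = 5*155 + 84, so a_0 = 5.
  155 = 1*84 + 71, so a_1 = 1.
  84 = 1*71 + 13, so a_2 = 1.
  71 = 5*13 + 6, so a_3 = 5.
  13 = 2*6 + 1, so a_4 = 2.
  6 = 6*1 + 0, so a_5 = 6.
The remainder reaches 0 after 6 divisions, so the expansion has 6 partial quotients, read off in order.

[5; 1, 1, 5, 2, 6]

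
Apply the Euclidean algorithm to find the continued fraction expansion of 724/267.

Run the Euclidean algorithm on 724 and 267; the successive quotients are the partial quotients a_0, a_1, ... (each step inverts the fractional part left over by the previous one):
  724 = 2*267 + 190, so a_0 = 2.
  267 = 1*190 + 77, so a_1 = 1.
  190 = 2*77 + 36, so a_2 = 2.
  77 = 2*36 + 5, so a_3 = 2.
  36 = 7*5 + 1, so a_4 = 7.
  5 = 5*1 + 0, so a_5 = 5.
The remainder reaches 0 after 6 divisions, so the expansion has 6 partial quotients, read off in order.

[2; 1, 2, 2, 7, 5]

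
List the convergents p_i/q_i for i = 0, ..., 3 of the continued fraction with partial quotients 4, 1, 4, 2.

4/1, 5/1, 24/5, 53/11

Using the convergent recurrence p_i = a_i*p_{i-1} + p_{i-2}, q_i = a_i*q_{i-1} + q_{i-2} with p_{-2}=0, p_{-1}=1, q_{-2}=1, q_{-1}=0:
  i=0: a_0=4, p_0 = 4*1 + 0 = 4, q_0 = 4*0 + 1 = 1.
  i=1: a_1=1, p_1 = 1*4 + 1 = 5, q_1 = 1*1 + 0 = 1.
  i=2: a_2=4, p_2 = 4*5 + 4 = 24, q_2 = 4*1 + 1 = 5.
  i=3: a_3=2, p_3 = 2*24 + 5 = 53, q_3 = 2*5 + 1 = 11.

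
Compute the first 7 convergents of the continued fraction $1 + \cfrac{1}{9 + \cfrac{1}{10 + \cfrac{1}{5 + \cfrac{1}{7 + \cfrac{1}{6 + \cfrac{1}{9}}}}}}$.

Using the convergent recurrence p_i = a_i*p_{i-1} + p_{i-2}, q_i = a_i*q_{i-1} + q_{i-2} with p_{-2}=0, p_{-1}=1, q_{-2}=1, q_{-1}=0:
  i=0: a_0=1, p_0 = 1*1 + 0 = 1, q_0 = 1*0 + 1 = 1.
  i=1: a_1=9, p_1 = 9*1 + 1 = 10, q_1 = 9*1 + 0 = 9.
  i=2: a_2=10, p_2 = 10*10 + 1 = 101, q_2 = 10*9 + 1 = 91.
  i=3: a_3=5, p_3 = 5*101 + 10 = 515, q_3 = 5*91 + 9 = 464.
  i=4: a_4=7, p_4 = 7*515 + 101 = 3706, q_4 = 7*464 + 91 = 3339.
  i=5: a_5=6, p_5 = 6*3706 + 515 = 22751, q_5 = 6*3339 + 464 = 20498.
  i=6: a_6=9, p_6 = 9*22751 + 3706 = 208465, q_6 = 9*20498 + 3339 = 187821.

1/1, 10/9, 101/91, 515/464, 3706/3339, 22751/20498, 208465/187821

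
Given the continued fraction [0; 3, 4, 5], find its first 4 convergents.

0/1, 1/3, 4/13, 21/68

Using the convergent recurrence p_i = a_i*p_{i-1} + p_{i-2}, q_i = a_i*q_{i-1} + q_{i-2} with p_{-2}=0, p_{-1}=1, q_{-2}=1, q_{-1}=0:
  i=0: a_0=0, p_0 = 0*1 + 0 = 0, q_0 = 0*0 + 1 = 1.
  i=1: a_1=3, p_1 = 3*0 + 1 = 1, q_1 = 3*1 + 0 = 3.
  i=2: a_2=4, p_2 = 4*1 + 0 = 4, q_2 = 4*3 + 1 = 13.
  i=3: a_3=5, p_3 = 5*4 + 1 = 21, q_3 = 5*13 + 3 = 68.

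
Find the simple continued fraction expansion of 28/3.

[9; 3]

Run the Euclidean algorithm on 28 and 3; the successive quotients are the partial quotients a_0, a_1, ... (each step inverts the fractional part left over by the previous one):
  28 = 9*3 + 1, so a_0 = 9.
  3 = 3*1 + 0, so a_1 = 3.
The remainder reaches 0 after 2 divisions, so the expansion has 2 partial quotients, read off in order.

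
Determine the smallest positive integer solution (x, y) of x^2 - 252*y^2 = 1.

First expand sqrt(252) as a continued fraction. With x_i = (sqrt(252) + m_i)/d_i and (m_0, d_0) = (0, 1): a_0 = floor(sqrt(252)) = 15, since 15^2 = 225 <= 252 < 256 = 16^2.
Iterate m_{i+1} = d_i*a_i - m_i, d_{i+1} = (252 - m_{i+1}^2)/d_i, a_{i+1} = floor((a_0 + m_{i+1})/d_{i+1}):
  m_1 = 1*15 - 0 = 15, d_1 = (252 - 15^2)/1 = 27/1 = 27, a_1 = floor((15 + 15)/27) = 1.
  m_2 = 27*1 - 15 = 12, d_2 = (252 - 12^2)/27 = 108/27 = 4, a_2 = floor((15 + 12)/4) = 6.
  m_3 = 4*6 - 12 = 12, d_3 = (252 - 12^2)/4 = 108/4 = 27, a_3 = floor((15 + 12)/27) = 1.
  m_4 = 27*1 - 12 = 15, d_4 = (252 - 15^2)/27 = 27/27 = 1, a_4 = floor((15 + 15)/1) = 30.
  m_5 = 1*30 - 15 = 15, d_5 = (252 - 15^2)/1 = 27/1 = 27: (m_5, d_5) = (m_1, d_1) = (15, 27), so from here the quotients repeat a_1, ..., a_4; the period length is 4.
So sqrt(252) = [15; (1, 6, 1, 30)] with period length k = 4.
k is even, so the fundamental solution of x^2 - 252y^2 = 1 is (p_{k-1}, q_{k-1}) = (p_3, q_3); compute convergents through index 3.
Convergents (p_i = a_i*p_{i-1} + p_{i-2}, q_i = a_i*q_{i-1} + q_{i-2} with p_{-2}=0, p_{-1}=1, q_{-2}=1, q_{-1}=0):
  i=0: a_0=15, p_0 = 15*1 + 0 = 15, q_0 = 15*0 + 1 = 1.
  i=1: a_1=1, p_1 = 1*15 + 1 = 16, q_1 = 1*1 + 0 = 1.
  i=2: a_2=6, p_2 = 6*16 + 15 = 111, q_2 = 6*1 + 1 = 7.
  i=3: a_3=1, p_3 = 1*111 + 16 = 127, q_3 = 1*7 + 1 = 8.
Check: 127^2 - 252*8^2 = 16129 - 16128 = 1, so (x, y) = (127, 8) solves the equation, and by the theorem it is the least positive solution.

(x, y) = (127, 8)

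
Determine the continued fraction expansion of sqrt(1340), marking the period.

[36; (1, 1, 1, 1, 6, 18, 6, 1, 1, 1, 1, 72)]

Write x_i = (sqrt(1340) + m_i)/d_i with (m_0, d_0) = (0, 1). a_0 = floor(sqrt(1340)) = 36, since 36^2 = 1296 <= 1340 < 1369 = 37^2.
Iterate m_{i+1} = d_i*a_i - m_i, d_{i+1} = (1340 - m_{i+1}^2)/d_i, a_{i+1} = floor((a_0 + m_{i+1})/d_{i+1}):
  m_1 = 1*36 - 0 = 36, d_1 = (1340 - 36^2)/1 = 44/1 = 44, a_1 = floor((36 + 36)/44) = 1.
  m_2 = 44*1 - 36 = 8, d_2 = (1340 - 8^2)/44 = 1276/44 = 29, a_2 = floor((36 + 8)/29) = 1.
  m_3 = 29*1 - 8 = 21, d_3 = (1340 - 21^2)/29 = 899/29 = 31, a_3 = floor((36 + 21)/31) = 1.
  m_4 = 31*1 - 21 = 10, d_4 = (1340 - 10^2)/31 = 1240/31 = 40, a_4 = floor((36 + 10)/40) = 1.
  m_5 = 40*1 - 10 = 30, d_5 = (1340 - 30^2)/40 = 440/40 = 11, a_5 = floor((36 + 30)/11) = 6.
  m_6 = 11*6 - 30 = 36, d_6 = (1340 - 36^2)/11 = 44/11 = 4, a_6 = floor((36 + 36)/4) = 18.
  m_7 = 4*18 - 36 = 36, d_7 = (1340 - 36^2)/4 = 44/4 = 11, a_7 = floor((36 + 36)/11) = 6.
  m_8 = 11*6 - 36 = 30, d_8 = (1340 - 30^2)/11 = 440/11 = 40, a_8 = floor((36 + 30)/40) = 1.
  m_9 = 40*1 - 30 = 10, d_9 = (1340 - 10^2)/40 = 1240/40 = 31, a_9 = floor((36 + 10)/31) = 1.
  m_10 = 31*1 - 10 = 21, d_10 = (1340 - 21^2)/31 = 899/31 = 29, a_10 = floor((36 + 21)/29) = 1.
  m_11 = 29*1 - 21 = 8, d_11 = (1340 - 8^2)/29 = 1276/29 = 44, a_11 = floor((36 + 8)/44) = 1.
  m_12 = 44*1 - 8 = 36, d_12 = (1340 - 36^2)/44 = 44/44 = 1, a_12 = floor((36 + 36)/1) = 72.
  m_13 = 1*72 - 36 = 36, d_13 = (1340 - 36^2)/1 = 44/1 = 44: (m_13, d_13) = (m_1, d_1) = (36, 44), so from here the quotients repeat a_1, ..., a_12; the period length is 12.
Hence the expansion of sqrt(1340) is a_0 = 36 followed by the repeating block 1, 1, 1, 1, 6, 18, 6, 1, 1, 1, 1, 72 (period 12).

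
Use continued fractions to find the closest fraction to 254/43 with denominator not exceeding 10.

Expand x = 254/43 as a continued fraction with the Euclidean algorithm:
  254 = 5*43 + 39, so a_0 = 5.
  43 = 1*39 + 4, so a_1 = 1.
  39 = 9*4 + 3, so a_2 = 9.
  4 = 1*3 + 1, so a_3 = 1.
  3 = 3*1 + 0, so a_4 = 3.
so x = [5; 1, 9, 1, 3].
Convergents (p_i = a_i*p_{i-1} + p_{i-2}, q_i = a_i*q_{i-1} + q_{i-2} with p_{-2}=0, p_{-1}=1, q_{-2}=1, q_{-1}=0), until the denominator exceeds 10:
  i=0: a_0=5, p_0 = 5*1 + 0 = 5, q_0 = 5*0 + 1 = 1.
  i=1: a_1=1, p_1 = 1*5 + 1 = 6, q_1 = 1*1 + 0 = 1.
  i=2: a_2=9, p_2 = 9*6 + 5 = 59, q_2 = 9*1 + 1 = 10.
  i=3: a_3=1, p_3 = 1*59 + 6 = 65, q_3 = 1*10 + 1 = 11.
q_3 = 11 > 10, so the last convergent with denominator <= 10 is p_2/q_2 = 59/10.
The closest fraction with denominator <= 10 is either p_2/q_2 or the intermediate fraction (k*p_2 + p_1)/(k*q_2 + q_1) with the largest k >= 1 whose denominator stays <= 10; these approach x as k grows, and every other convergent or intermediate fraction in range is farther away.
Largest k: floor((10 - q_1)/q_2) = floor((10 - 1)/10) = 0.
Since k = 0, no intermediate fraction beyond p_2/q_2 has denominator <= 10, so the convergent 59/10 is the closest (its error is |254*10 - 59*43|/(43*10) = 3/430).

59/10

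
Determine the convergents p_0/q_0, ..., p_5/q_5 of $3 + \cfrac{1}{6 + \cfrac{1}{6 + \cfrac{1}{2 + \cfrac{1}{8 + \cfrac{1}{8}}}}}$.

Using the convergent recurrence p_i = a_i*p_{i-1} + p_{i-2}, q_i = a_i*q_{i-1} + q_{i-2} with p_{-2}=0, p_{-1}=1, q_{-2}=1, q_{-1}=0:
  i=0: a_0=3, p_0 = 3*1 + 0 = 3, q_0 = 3*0 + 1 = 1.
  i=1: a_1=6, p_1 = 6*3 + 1 = 19, q_1 = 6*1 + 0 = 6.
  i=2: a_2=6, p_2 = 6*19 + 3 = 117, q_2 = 6*6 + 1 = 37.
  i=3: a_3=2, p_3 = 2*117 + 19 = 253, q_3 = 2*37 + 6 = 80.
  i=4: a_4=8, p_4 = 8*253 + 117 = 2141, q_4 = 8*80 + 37 = 677.
  i=5: a_5=8, p_5 = 8*2141 + 253 = 17381, q_5 = 8*677 + 80 = 5496.

3/1, 19/6, 117/37, 253/80, 2141/677, 17381/5496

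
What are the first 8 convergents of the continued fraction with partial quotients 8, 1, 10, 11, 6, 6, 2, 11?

8/1, 9/1, 98/11, 1087/122, 6620/743, 40807/4580, 88234/9903, 1011381/113513

Using the convergent recurrence p_i = a_i*p_{i-1} + p_{i-2}, q_i = a_i*q_{i-1} + q_{i-2} with p_{-2}=0, p_{-1}=1, q_{-2}=1, q_{-1}=0:
  i=0: a_0=8, p_0 = 8*1 + 0 = 8, q_0 = 8*0 + 1 = 1.
  i=1: a_1=1, p_1 = 1*8 + 1 = 9, q_1 = 1*1 + 0 = 1.
  i=2: a_2=10, p_2 = 10*9 + 8 = 98, q_2 = 10*1 + 1 = 11.
  i=3: a_3=11, p_3 = 11*98 + 9 = 1087, q_3 = 11*11 + 1 = 122.
  i=4: a_4=6, p_4 = 6*1087 + 98 = 6620, q_4 = 6*122 + 11 = 743.
  i=5: a_5=6, p_5 = 6*6620 + 1087 = 40807, q_5 = 6*743 + 122 = 4580.
  i=6: a_6=2, p_6 = 2*40807 + 6620 = 88234, q_6 = 2*4580 + 743 = 9903.
  i=7: a_7=11, p_7 = 11*88234 + 40807 = 1011381, q_7 = 11*9903 + 4580 = 113513.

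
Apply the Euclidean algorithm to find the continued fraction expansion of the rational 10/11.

[0; 1, 10]

Run the Euclidean algorithm on 10 and 11; the successive quotients are the partial quotients a_0, a_1, ... (each step inverts the fractional part left over by the previous one):
  10 = 0*11 + 10, so a_0 = 0.
  11 = 1*10 + 1, so a_1 = 1.
  10 = 10*1 + 0, so a_2 = 10.
The remainder reaches 0 after 3 divisions, so the expansion has 3 partial quotients, read off in order.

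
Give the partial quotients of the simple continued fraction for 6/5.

[1; 5]

Run the Euclidean algorithm on 6 and 5; the successive quotients are the partial quotients a_0, a_1, ... (each step inverts the fractional part left over by the previous one):
  6 = 1*5 + 1, so a_0 = 1.
  5 = 5*1 + 0, so a_1 = 5.
The remainder reaches 0 after 2 divisions, so the expansion has 2 partial quotients, read off in order.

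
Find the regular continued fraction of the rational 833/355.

[2; 2, 1, 7, 1, 3, 1, 2]

Run the Euclidean algorithm on 833 and 355; the successive quotients are the partial quotients a_0, a_1, ... (each step inverts the fractional part left over by the previous one):
  833 = 2*355 + 123, so a_0 = 2.
  355 = 2*123 + 109, so a_1 = 2.
  123 = 1*109 + 14, so a_2 = 1.
  109 = 7*14 + 11, so a_3 = 7.
  14 = 1*11 + 3, so a_4 = 1.
  11 = 3*3 + 2, so a_5 = 3.
  3 = 1*2 + 1, so a_6 = 1.
  2 = 2*1 + 0, so a_7 = 2.
The remainder reaches 0 after 8 divisions, so the expansion has 8 partial quotients, read off in order.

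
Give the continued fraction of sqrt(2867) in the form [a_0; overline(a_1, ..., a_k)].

Write x_i = (sqrt(2867) + m_i)/d_i with (m_0, d_0) = (0, 1). a_0 = floor(sqrt(2867)) = 53, since 53^2 = 2809 <= 2867 < 2916 = 54^2.
Iterate m_{i+1} = d_i*a_i - m_i, d_{i+1} = (2867 - m_{i+1}^2)/d_i, a_{i+1} = floor((a_0 + m_{i+1})/d_{i+1}):
  m_1 = 1*53 - 0 = 53, d_1 = (2867 - 53^2)/1 = 58/1 = 58, a_1 = floor((53 + 53)/58) = 1.
  m_2 = 58*1 - 53 = 5, d_2 = (2867 - 5^2)/58 = 2842/58 = 49, a_2 = floor((53 + 5)/49) = 1.
  m_3 = 49*1 - 5 = 44, d_3 = (2867 - 44^2)/49 = 931/49 = 19, a_3 = floor((53 + 44)/19) = 5.
  m_4 = 19*5 - 44 = 51, d_4 = (2867 - 51^2)/19 = 266/19 = 14, a_4 = floor((53 + 51)/14) = 7.
  m_5 = 14*7 - 51 = 47, d_5 = (2867 - 47^2)/14 = 658/14 = 47, a_5 = floor((53 + 47)/47) = 2.
  m_6 = 47*2 - 47 = 47, d_6 = (2867 - 47^2)/47 = 658/47 = 14, a_6 = floor((53 + 47)/14) = 7.
  m_7 = 14*7 - 47 = 51, d_7 = (2867 - 51^2)/14 = 266/14 = 19, a_7 = floor((53 + 51)/19) = 5.
  m_8 = 19*5 - 51 = 44, d_8 = (2867 - 44^2)/19 = 931/19 = 49, a_8 = floor((53 + 44)/49) = 1.
  m_9 = 49*1 - 44 = 5, d_9 = (2867 - 5^2)/49 = 2842/49 = 58, a_9 = floor((53 + 5)/58) = 1.
  m_10 = 58*1 - 5 = 53, d_10 = (2867 - 53^2)/58 = 58/58 = 1, a_10 = floor((53 + 53)/1) = 106.
  m_11 = 1*106 - 53 = 53, d_11 = (2867 - 53^2)/1 = 58/1 = 58: (m_11, d_11) = (m_1, d_1) = (53, 58), so from here the quotients repeat a_1, ..., a_10; the period length is 10.
Hence the expansion of sqrt(2867) is a_0 = 53 followed by the repeating block 1, 1, 5, 7, 2, 7, 5, 1, 1, 106 (period 10).

[53; overline(1, 1, 5, 7, 2, 7, 5, 1, 1, 106)]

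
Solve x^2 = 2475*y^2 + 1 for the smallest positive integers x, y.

First expand sqrt(2475) as a continued fraction. With x_i = (sqrt(2475) + m_i)/d_i and (m_0, d_0) = (0, 1): a_0 = floor(sqrt(2475)) = 49, since 49^2 = 2401 <= 2475 < 2500 = 50^2.
Iterate m_{i+1} = d_i*a_i - m_i, d_{i+1} = (2475 - m_{i+1}^2)/d_i, a_{i+1} = floor((a_0 + m_{i+1})/d_{i+1}):
  m_1 = 1*49 - 0 = 49, d_1 = (2475 - 49^2)/1 = 74/1 = 74, a_1 = floor((49 + 49)/74) = 1.
  m_2 = 74*1 - 49 = 25, d_2 = (2475 - 25^2)/74 = 1850/74 = 25, a_2 = floor((49 + 25)/25) = 2.
  m_3 = 25*2 - 25 = 25, d_3 = (2475 - 25^2)/25 = 1850/25 = 74, a_3 = floor((49 + 25)/74) = 1.
  m_4 = 74*1 - 25 = 49, d_4 = (2475 - 49^2)/74 = 74/74 = 1, a_4 = floor((49 + 49)/1) = 98.
  m_5 = 1*98 - 49 = 49, d_5 = (2475 - 49^2)/1 = 74/1 = 74: (m_5, d_5) = (m_1, d_1) = (49, 74), so from here the quotients repeat a_1, ..., a_4; the period length is 4.
So sqrt(2475) = [49; (1, 2, 1, 98)] with period length k = 4.
k is even, so the fundamental solution of x^2 - 2475y^2 = 1 is (p_{k-1}, q_{k-1}) = (p_3, q_3); compute convergents through index 3.
Convergents (p_i = a_i*p_{i-1} + p_{i-2}, q_i = a_i*q_{i-1} + q_{i-2} with p_{-2}=0, p_{-1}=1, q_{-2}=1, q_{-1}=0):
  i=0: a_0=49, p_0 = 49*1 + 0 = 49, q_0 = 49*0 + 1 = 1.
  i=1: a_1=1, p_1 = 1*49 + 1 = 50, q_1 = 1*1 + 0 = 1.
  i=2: a_2=2, p_2 = 2*50 + 49 = 149, q_2 = 2*1 + 1 = 3.
  i=3: a_3=1, p_3 = 1*149 + 50 = 199, q_3 = 1*3 + 1 = 4.
Check: 199^2 - 2475*4^2 = 39601 - 39600 = 1, so (x, y) = (199, 4) solves the equation, and by the theorem it is the least positive solution.

(x, y) = (199, 4)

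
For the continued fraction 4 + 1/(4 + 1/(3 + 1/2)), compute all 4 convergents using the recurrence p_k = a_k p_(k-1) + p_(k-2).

4/1, 17/4, 55/13, 127/30

Using the convergent recurrence p_i = a_i*p_{i-1} + p_{i-2}, q_i = a_i*q_{i-1} + q_{i-2} with p_{-2}=0, p_{-1}=1, q_{-2}=1, q_{-1}=0:
  i=0: a_0=4, p_0 = 4*1 + 0 = 4, q_0 = 4*0 + 1 = 1.
  i=1: a_1=4, p_1 = 4*4 + 1 = 17, q_1 = 4*1 + 0 = 4.
  i=2: a_2=3, p_2 = 3*17 + 4 = 55, q_2 = 3*4 + 1 = 13.
  i=3: a_3=2, p_3 = 2*55 + 17 = 127, q_3 = 2*13 + 4 = 30.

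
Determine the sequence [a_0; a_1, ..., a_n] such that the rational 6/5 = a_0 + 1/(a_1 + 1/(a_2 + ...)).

[1; 5]

Run the Euclidean algorithm on 6 and 5; the successive quotients are the partial quotients a_0, a_1, ... (each step inverts the fractional part left over by the previous one):
  6 = 1*5 + 1, so a_0 = 1.
  5 = 5*1 + 0, so a_1 = 5.
The remainder reaches 0 after 2 divisions, so the expansion has 2 partial quotients, read off in order.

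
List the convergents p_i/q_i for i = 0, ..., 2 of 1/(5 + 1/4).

Using the convergent recurrence p_i = a_i*p_{i-1} + p_{i-2}, q_i = a_i*q_{i-1} + q_{i-2} with p_{-2}=0, p_{-1}=1, q_{-2}=1, q_{-1}=0:
  i=0: a_0=0, p_0 = 0*1 + 0 = 0, q_0 = 0*0 + 1 = 1.
  i=1: a_1=5, p_1 = 5*0 + 1 = 1, q_1 = 5*1 + 0 = 5.
  i=2: a_2=4, p_2 = 4*1 + 0 = 4, q_2 = 4*5 + 1 = 21.

0/1, 1/5, 4/21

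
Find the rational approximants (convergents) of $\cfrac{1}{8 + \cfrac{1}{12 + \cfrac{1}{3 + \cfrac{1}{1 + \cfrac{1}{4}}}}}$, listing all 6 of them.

0/1, 1/8, 12/97, 37/299, 49/396, 233/1883

Using the convergent recurrence p_i = a_i*p_{i-1} + p_{i-2}, q_i = a_i*q_{i-1} + q_{i-2} with p_{-2}=0, p_{-1}=1, q_{-2}=1, q_{-1}=0:
  i=0: a_0=0, p_0 = 0*1 + 0 = 0, q_0 = 0*0 + 1 = 1.
  i=1: a_1=8, p_1 = 8*0 + 1 = 1, q_1 = 8*1 + 0 = 8.
  i=2: a_2=12, p_2 = 12*1 + 0 = 12, q_2 = 12*8 + 1 = 97.
  i=3: a_3=3, p_3 = 3*12 + 1 = 37, q_3 = 3*97 + 8 = 299.
  i=4: a_4=1, p_4 = 1*37 + 12 = 49, q_4 = 1*299 + 97 = 396.
  i=5: a_5=4, p_5 = 4*49 + 37 = 233, q_5 = 4*396 + 299 = 1883.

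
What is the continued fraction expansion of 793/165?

Run the Euclidean algorithm on 793 and 165; the successive quotients are the partial quotients a_0, a_1, ... (each step inverts the fractional part left over by the previous one):
  793 = 4*165 + 133, so a_0 = 4.
  165 = 1*133 + 32, so a_1 = 1.
  133 = 4*32 + 5, so a_2 = 4.
  32 = 6*5 + 2, so a_3 = 6.
  5 = 2*2 + 1, so a_4 = 2.
  2 = 2*1 + 0, so a_5 = 2.
The remainder reaches 0 after 6 divisions, so the expansion has 6 partial quotients, read off in order.

[4; 1, 4, 6, 2, 2]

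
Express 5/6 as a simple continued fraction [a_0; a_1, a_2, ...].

[0; 1, 5]

Run the Euclidean algorithm on 5 and 6; the successive quotients are the partial quotients a_0, a_1, ... (each step inverts the fractional part left over by the previous one):
  5 = 0*6 + 5, so a_0 = 0.
  6 = 1*5 + 1, so a_1 = 1.
  5 = 5*1 + 0, so a_2 = 5.
The remainder reaches 0 after 3 divisions, so the expansion has 3 partial quotients, read off in order.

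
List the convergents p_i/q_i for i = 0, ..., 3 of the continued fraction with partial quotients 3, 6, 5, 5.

Using the convergent recurrence p_i = a_i*p_{i-1} + p_{i-2}, q_i = a_i*q_{i-1} + q_{i-2} with p_{-2}=0, p_{-1}=1, q_{-2}=1, q_{-1}=0:
  i=0: a_0=3, p_0 = 3*1 + 0 = 3, q_0 = 3*0 + 1 = 1.
  i=1: a_1=6, p_1 = 6*3 + 1 = 19, q_1 = 6*1 + 0 = 6.
  i=2: a_2=5, p_2 = 5*19 + 3 = 98, q_2 = 5*6 + 1 = 31.
  i=3: a_3=5, p_3 = 5*98 + 19 = 509, q_3 = 5*31 + 6 = 161.

3/1, 19/6, 98/31, 509/161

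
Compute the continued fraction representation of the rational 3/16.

Run the Euclidean algorithm on 3 and 16; the successive quotients are the partial quotients a_0, a_1, ... (each step inverts the fractional part left over by the previous one):
  3 = 0*16 + 3, so a_0 = 0.
  16 = 5*3 + 1, so a_1 = 5.
  3 = 3*1 + 0, so a_2 = 3.
The remainder reaches 0 after 3 divisions, so the expansion has 3 partial quotients, read off in order.

[0; 5, 3]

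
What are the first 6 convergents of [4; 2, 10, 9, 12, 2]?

Using the convergent recurrence p_i = a_i*p_{i-1} + p_{i-2}, q_i = a_i*q_{i-1} + q_{i-2} with p_{-2}=0, p_{-1}=1, q_{-2}=1, q_{-1}=0:
  i=0: a_0=4, p_0 = 4*1 + 0 = 4, q_0 = 4*0 + 1 = 1.
  i=1: a_1=2, p_1 = 2*4 + 1 = 9, q_1 = 2*1 + 0 = 2.
  i=2: a_2=10, p_2 = 10*9 + 4 = 94, q_2 = 10*2 + 1 = 21.
  i=3: a_3=9, p_3 = 9*94 + 9 = 855, q_3 = 9*21 + 2 = 191.
  i=4: a_4=12, p_4 = 12*855 + 94 = 10354, q_4 = 12*191 + 21 = 2313.
  i=5: a_5=2, p_5 = 2*10354 + 855 = 21563, q_5 = 2*2313 + 191 = 4817.

4/1, 9/2, 94/21, 855/191, 10354/2313, 21563/4817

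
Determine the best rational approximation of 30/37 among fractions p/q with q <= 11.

Expand x = 30/37 as a continued fraction with the Euclidean algorithm:
  30 = 0*37 + 30, so a_0 = 0.
  37 = 1*30 + 7, so a_1 = 1.
  30 = 4*7 + 2, so a_2 = 4.
  7 = 3*2 + 1, so a_3 = 3.
  2 = 2*1 + 0, so a_4 = 2.
so x = [0; 1, 4, 3, 2].
Convergents (p_i = a_i*p_{i-1} + p_{i-2}, q_i = a_i*q_{i-1} + q_{i-2} with p_{-2}=0, p_{-1}=1, q_{-2}=1, q_{-1}=0), until the denominator exceeds 11:
  i=0: a_0=0, p_0 = 0*1 + 0 = 0, q_0 = 0*0 + 1 = 1.
  i=1: a_1=1, p_1 = 1*0 + 1 = 1, q_1 = 1*1 + 0 = 1.
  i=2: a_2=4, p_2 = 4*1 + 0 = 4, q_2 = 4*1 + 1 = 5.
  i=3: a_3=3, p_3 = 3*4 + 1 = 13, q_3 = 3*5 + 1 = 16.
q_3 = 16 > 11, so the last convergent with denominator <= 11 is p_2/q_2 = 4/5.
The closest fraction with denominator <= 11 is either p_2/q_2 or the intermediate fraction (k*p_2 + p_1)/(k*q_2 + q_1) with the largest k >= 1 whose denominator stays <= 11; these approach x as k grows, and every other convergent or intermediate fraction in range is farther away.
Largest k: floor((11 - q_1)/q_2) = floor((11 - 1)/5) = 2.
That gives (2*4 + 1)/(2*5 + 1) = 9/11.
Compare the errors: |x - 4/5| = |30*5 - 4*37|/(37*5) = 2/185, and |x - 9/11| = |30*11 - 9*37|/(37*11) = 3/407.
Cross-multiplying, 3*185 = 555 < 814 = 2*407, so 3/407 is smaller: the intermediate fraction 9/11 is closer to x than 4/5.

9/11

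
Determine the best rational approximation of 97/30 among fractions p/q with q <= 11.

Expand x = 97/30 as a continued fraction with the Euclidean algorithm:
  97 = 3*30 + 7, so a_0 = 3.
  30 = 4*7 + 2, so a_1 = 4.
  7 = 3*2 + 1, so a_2 = 3.
  2 = 2*1 + 0, so a_3 = 2.
so x = [3; 4, 3, 2].
Convergents (p_i = a_i*p_{i-1} + p_{i-2}, q_i = a_i*q_{i-1} + q_{i-2} with p_{-2}=0, p_{-1}=1, q_{-2}=1, q_{-1}=0), until the denominator exceeds 11:
  i=0: a_0=3, p_0 = 3*1 + 0 = 3, q_0 = 3*0 + 1 = 1.
  i=1: a_1=4, p_1 = 4*3 + 1 = 13, q_1 = 4*1 + 0 = 4.
  i=2: a_2=3, p_2 = 3*13 + 3 = 42, q_2 = 3*4 + 1 = 13.
q_2 = 13 > 11, so the last convergent with denominator <= 11 is p_1/q_1 = 13/4.
The closest fraction with denominator <= 11 is either p_1/q_1 or the intermediate fraction (k*p_1 + p_0)/(k*q_1 + q_0) with the largest k >= 1 whose denominator stays <= 11; these approach x as k grows, and every other convergent or intermediate fraction in range is farther away.
Largest k: floor((11 - q_0)/q_1) = floor((11 - 1)/4) = 2.
That gives (2*13 + 3)/(2*4 + 1) = 29/9.
Compare the errors: |x - 13/4| = |97*4 - 13*30|/(30*4) = 2/120, and |x - 29/9| = |97*9 - 29*30|/(30*9) = 3/270.
Cross-multiplying, 3*120 = 360 < 540 = 2*270, so 3/270 is smaller: the intermediate fraction 29/9 is closer to x than 13/4.

29/9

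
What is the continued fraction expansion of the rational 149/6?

Run the Euclidean algorithm on 149 and 6; the successive quotients are the partial quotients a_0, a_1, ... (each step inverts the fractional part left over by the previous one):
  149 = 24*6 + 5, so a_0 = 24.
  6 = 1*5 + 1, so a_1 = 1.
  5 = 5*1 + 0, so a_2 = 5.
The remainder reaches 0 after 3 divisions, so the expansion has 3 partial quotients, read off in order.

[24; 1, 5]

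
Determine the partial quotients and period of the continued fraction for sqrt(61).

[7; (1, 4, 3, 1, 2, 2, 1, 3, 4, 1, 14)]

Write x_i = (sqrt(61) + m_i)/d_i with (m_0, d_0) = (0, 1). a_0 = floor(sqrt(61)) = 7, since 7^2 = 49 <= 61 < 64 = 8^2.
Iterate m_{i+1} = d_i*a_i - m_i, d_{i+1} = (61 - m_{i+1}^2)/d_i, a_{i+1} = floor((a_0 + m_{i+1})/d_{i+1}):
  m_1 = 1*7 - 0 = 7, d_1 = (61 - 7^2)/1 = 12/1 = 12, a_1 = floor((7 + 7)/12) = 1.
  m_2 = 12*1 - 7 = 5, d_2 = (61 - 5^2)/12 = 36/12 = 3, a_2 = floor((7 + 5)/3) = 4.
  m_3 = 3*4 - 5 = 7, d_3 = (61 - 7^2)/3 = 12/3 = 4, a_3 = floor((7 + 7)/4) = 3.
  m_4 = 4*3 - 7 = 5, d_4 = (61 - 5^2)/4 = 36/4 = 9, a_4 = floor((7 + 5)/9) = 1.
  m_5 = 9*1 - 5 = 4, d_5 = (61 - 4^2)/9 = 45/9 = 5, a_5 = floor((7 + 4)/5) = 2.
  m_6 = 5*2 - 4 = 6, d_6 = (61 - 6^2)/5 = 25/5 = 5, a_6 = floor((7 + 6)/5) = 2.
  m_7 = 5*2 - 6 = 4, d_7 = (61 - 4^2)/5 = 45/5 = 9, a_7 = floor((7 + 4)/9) = 1.
  m_8 = 9*1 - 4 = 5, d_8 = (61 - 5^2)/9 = 36/9 = 4, a_8 = floor((7 + 5)/4) = 3.
  m_9 = 4*3 - 5 = 7, d_9 = (61 - 7^2)/4 = 12/4 = 3, a_9 = floor((7 + 7)/3) = 4.
  m_10 = 3*4 - 7 = 5, d_10 = (61 - 5^2)/3 = 36/3 = 12, a_10 = floor((7 + 5)/12) = 1.
  m_11 = 12*1 - 5 = 7, d_11 = (61 - 7^2)/12 = 12/12 = 1, a_11 = floor((7 + 7)/1) = 14.
  m_12 = 1*14 - 7 = 7, d_12 = (61 - 7^2)/1 = 12/1 = 12: (m_12, d_12) = (m_1, d_1) = (7, 12), so from here the quotients repeat a_1, ..., a_11; the period length is 11.
Hence the expansion of sqrt(61) is a_0 = 7 followed by the repeating block 1, 4, 3, 1, 2, 2, 1, 3, 4, 1, 14 (period 11).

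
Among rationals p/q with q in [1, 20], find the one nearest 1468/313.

61/13

Expand x = 1468/313 as a continued fraction with the Euclidean algorithm:
  1468 = 4*313 + 216, so a_0 = 4.
  313 = 1*216 + 97, so a_1 = 1.
  216 = 2*97 + 22, so a_2 = 2.
  97 = 4*22 + 9, so a_3 = 4.
  22 = 2*9 + 4, so a_4 = 2.
  9 = 2*4 + 1, so a_5 = 2.
  4 = 4*1 + 0, so a_6 = 4.
so x = [4; 1, 2, 4, 2, 2, 4].
Convergents (p_i = a_i*p_{i-1} + p_{i-2}, q_i = a_i*q_{i-1} + q_{i-2} with p_{-2}=0, p_{-1}=1, q_{-2}=1, q_{-1}=0), until the denominator exceeds 20:
  i=0: a_0=4, p_0 = 4*1 + 0 = 4, q_0 = 4*0 + 1 = 1.
  i=1: a_1=1, p_1 = 1*4 + 1 = 5, q_1 = 1*1 + 0 = 1.
  i=2: a_2=2, p_2 = 2*5 + 4 = 14, q_2 = 2*1 + 1 = 3.
  i=3: a_3=4, p_3 = 4*14 + 5 = 61, q_3 = 4*3 + 1 = 13.
  i=4: a_4=2, p_4 = 2*61 + 14 = 136, q_4 = 2*13 + 3 = 29.
q_4 = 29 > 20, so the last convergent with denominator <= 20 is p_3/q_3 = 61/13.
The closest fraction with denominator <= 20 is either p_3/q_3 or the intermediate fraction (k*p_3 + p_2)/(k*q_3 + q_2) with the largest k >= 1 whose denominator stays <= 20; these approach x as k grows, and every other convergent or intermediate fraction in range is farther away.
Largest k: floor((20 - q_2)/q_3) = floor((20 - 3)/13) = 1.
That gives (1*61 + 14)/(1*13 + 3) = 75/16.
Compare the errors: |x - 61/13| = |1468*13 - 61*313|/(313*13) = 9/4069, and |x - 75/16| = |1468*16 - 75*313|/(313*16) = 13/5008.
Cross-multiplying, 9*5008 = 45072 < 52897 = 13*4069, so 9/4069 is smaller: the convergent 61/13 is closer to x than 75/16.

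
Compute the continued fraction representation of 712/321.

Run the Euclidean algorithm on 712 and 321; the successive quotients are the partial quotients a_0, a_1, ... (each step inverts the fractional part left over by the previous one):
  712 = 2*321 + 70, so a_0 = 2.
  321 = 4*70 + 41, so a_1 = 4.
  70 = 1*41 + 29, so a_2 = 1.
  41 = 1*29 + 12, so a_3 = 1.
  29 = 2*12 + 5, so a_4 = 2.
  12 = 2*5 + 2, so a_5 = 2.
  5 = 2*2 + 1, so a_6 = 2.
  2 = 2*1 + 0, so a_7 = 2.
The remainder reaches 0 after 8 divisions, so the expansion has 8 partial quotients, read off in order.

[2; 4, 1, 1, 2, 2, 2, 2]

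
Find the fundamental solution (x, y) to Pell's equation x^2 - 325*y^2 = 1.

First expand sqrt(325) as a continued fraction. With x_i = (sqrt(325) + m_i)/d_i and (m_0, d_0) = (0, 1): a_0 = floor(sqrt(325)) = 18, since 18^2 = 324 <= 325 < 361 = 19^2.
Iterate m_{i+1} = d_i*a_i - m_i, d_{i+1} = (325 - m_{i+1}^2)/d_i, a_{i+1} = floor((a_0 + m_{i+1})/d_{i+1}):
  m_1 = 1*18 - 0 = 18, d_1 = (325 - 18^2)/1 = 1/1 = 1, a_1 = floor((18 + 18)/1) = 36.
  m_2 = 1*36 - 18 = 18, d_2 = (325 - 18^2)/1 = 1/1 = 1: (m_2, d_2) = (m_1, d_1) = (18, 1), so from here the quotient a_1 repeats; the period length is 1.
So sqrt(325) = [18; (36)] with period length k = 1.
k is odd, so (p_{k-1}, q_{k-1}) only solves x^2 - 325y^2 = -1 and the fundamental solution of x^2 - 325y^2 = 1 is (p_{2k-1}, q_{2k-1}) = (p_1, q_1); compute convergents through index 1, running through the period twice.
Convergents (p_i = a_i*p_{i-1} + p_{i-2}, q_i = a_i*q_{i-1} + q_{i-2} with p_{-2}=0, p_{-1}=1, q_{-2}=1, q_{-1}=0):
  i=0: a_0=18, p_0 = 18*1 + 0 = 18, q_0 = 18*0 + 1 = 1.
  i=1: a_1=36, p_1 = 36*18 + 1 = 649, q_1 = 36*1 + 0 = 36.
Indeed p_0^2 - 325*q_0^2 = 324 - 325 = -1, not +1.
Check: 649^2 - 325*36^2 = 421201 - 421200 = 1, so (x, y) = (649, 36) solves the equation, and by the theorem it is the least positive solution.

(x, y) = (649, 36)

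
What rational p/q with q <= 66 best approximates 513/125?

197/48

Expand x = 513/125 as a continued fraction with the Euclidean algorithm:
  513 = 4*125 + 13, so a_0 = 4.
  125 = 9*13 + 8, so a_1 = 9.
  13 = 1*8 + 5, so a_2 = 1.
  8 = 1*5 + 3, so a_3 = 1.
  5 = 1*3 + 2, so a_4 = 1.
  3 = 1*2 + 1, so a_5 = 1.
  2 = 2*1 + 0, so a_6 = 2.
so x = [4; 9, 1, 1, 1, 1, 2].
Convergents (p_i = a_i*p_{i-1} + p_{i-2}, q_i = a_i*q_{i-1} + q_{i-2} with p_{-2}=0, p_{-1}=1, q_{-2}=1, q_{-1}=0), until the denominator exceeds 66:
  i=0: a_0=4, p_0 = 4*1 + 0 = 4, q_0 = 4*0 + 1 = 1.
  i=1: a_1=9, p_1 = 9*4 + 1 = 37, q_1 = 9*1 + 0 = 9.
  i=2: a_2=1, p_2 = 1*37 + 4 = 41, q_2 = 1*9 + 1 = 10.
  i=3: a_3=1, p_3 = 1*41 + 37 = 78, q_3 = 1*10 + 9 = 19.
  i=4: a_4=1, p_4 = 1*78 + 41 = 119, q_4 = 1*19 + 10 = 29.
  i=5: a_5=1, p_5 = 1*119 + 78 = 197, q_5 = 1*29 + 19 = 48.
  i=6: a_6=2, p_6 = 2*197 + 119 = 513, q_6 = 2*48 + 29 = 125.
q_6 = 125 > 66, so the last convergent with denominator <= 66 is p_5/q_5 = 197/48.
The closest fraction with denominator <= 66 is either p_5/q_5 or the intermediate fraction (k*p_5 + p_4)/(k*q_5 + q_4) with the largest k >= 1 whose denominator stays <= 66; these approach x as k grows, and every other convergent or intermediate fraction in range is farther away.
Largest k: floor((66 - q_4)/q_5) = floor((66 - 29)/48) = 0.
Since k = 0, no intermediate fraction beyond p_5/q_5 has denominator <= 66, so the convergent 197/48 is the closest (its error is |513*48 - 197*125|/(125*48) = 1/6000).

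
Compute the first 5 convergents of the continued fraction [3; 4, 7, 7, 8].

Using the convergent recurrence p_i = a_i*p_{i-1} + p_{i-2}, q_i = a_i*q_{i-1} + q_{i-2} with p_{-2}=0, p_{-1}=1, q_{-2}=1, q_{-1}=0:
  i=0: a_0=3, p_0 = 3*1 + 0 = 3, q_0 = 3*0 + 1 = 1.
  i=1: a_1=4, p_1 = 4*3 + 1 = 13, q_1 = 4*1 + 0 = 4.
  i=2: a_2=7, p_2 = 7*13 + 3 = 94, q_2 = 7*4 + 1 = 29.
  i=3: a_3=7, p_3 = 7*94 + 13 = 671, q_3 = 7*29 + 4 = 207.
  i=4: a_4=8, p_4 = 8*671 + 94 = 5462, q_4 = 8*207 + 29 = 1685.

3/1, 13/4, 94/29, 671/207, 5462/1685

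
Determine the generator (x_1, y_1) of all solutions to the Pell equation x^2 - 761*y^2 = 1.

(x, y) = (1280001, 46400)

First expand sqrt(761) as a continued fraction. With x_i = (sqrt(761) + m_i)/d_i and (m_0, d_0) = (0, 1): a_0 = floor(sqrt(761)) = 27, since 27^2 = 729 <= 761 < 784 = 28^2.
Iterate m_{i+1} = d_i*a_i - m_i, d_{i+1} = (761 - m_{i+1}^2)/d_i, a_{i+1} = floor((a_0 + m_{i+1})/d_{i+1}):
  m_1 = 1*27 - 0 = 27, d_1 = (761 - 27^2)/1 = 32/1 = 32, a_1 = floor((27 + 27)/32) = 1.
  m_2 = 32*1 - 27 = 5, d_2 = (761 - 5^2)/32 = 736/32 = 23, a_2 = floor((27 + 5)/23) = 1.
  m_3 = 23*1 - 5 = 18, d_3 = (761 - 18^2)/23 = 437/23 = 19, a_3 = floor((27 + 18)/19) = 2.
  m_4 = 19*2 - 18 = 20, d_4 = (761 - 20^2)/19 = 361/19 = 19, a_4 = floor((27 + 20)/19) = 2.
  m_5 = 19*2 - 20 = 18, d_5 = (761 - 18^2)/19 = 437/19 = 23, a_5 = floor((27 + 18)/23) = 1.
  m_6 = 23*1 - 18 = 5, d_6 = (761 - 5^2)/23 = 736/23 = 32, a_6 = floor((27 + 5)/32) = 1.
  m_7 = 32*1 - 5 = 27, d_7 = (761 - 27^2)/32 = 32/32 = 1, a_7 = floor((27 + 27)/1) = 54.
  m_8 = 1*54 - 27 = 27, d_8 = (761 - 27^2)/1 = 32/1 = 32: (m_8, d_8) = (m_1, d_1) = (27, 32), so from here the quotients repeat a_1, ..., a_7; the period length is 7.
So sqrt(761) = [27; (1, 1, 2, 2, 1, 1, 54)] with period length k = 7.
k is odd, so (p_{k-1}, q_{k-1}) only solves x^2 - 761y^2 = -1 and the fundamental solution of x^2 - 761y^2 = 1 is (p_{2k-1}, q_{2k-1}) = (p_13, q_13); compute convergents through index 13, running through the period twice.
Convergents (p_i = a_i*p_{i-1} + p_{i-2}, q_i = a_i*q_{i-1} + q_{i-2} with p_{-2}=0, p_{-1}=1, q_{-2}=1, q_{-1}=0):
  i=0: a_0=27, p_0 = 27*1 + 0 = 27, q_0 = 27*0 + 1 = 1.
  i=1: a_1=1, p_1 = 1*27 + 1 = 28, q_1 = 1*1 + 0 = 1.
  i=2: a_2=1, p_2 = 1*28 + 27 = 55, q_2 = 1*1 + 1 = 2.
  i=3: a_3=2, p_3 = 2*55 + 28 = 138, q_3 = 2*2 + 1 = 5.
  i=4: a_4=2, p_4 = 2*138 + 55 = 331, q_4 = 2*5 + 2 = 12.
  i=5: a_5=1, p_5 = 1*331 + 138 = 469, q_5 = 1*12 + 5 = 17.
  i=6: a_6=1, p_6 = 1*469 + 331 = 800, q_6 = 1*17 + 12 = 29.
  i=7: a_7=54, p_7 = 54*800 + 469 = 43669, q_7 = 54*29 + 17 = 1583.
  i=8: a_8=1, p_8 = 1*43669 + 800 = 44469, q_8 = 1*1583 + 29 = 1612.
  i=9: a_9=1, p_9 = 1*44469 + 43669 = 88138, q_9 = 1*1612 + 1583 = 3195.
  i=10: a_10=2, p_10 = 2*88138 + 44469 = 220745, q_10 = 2*3195 + 1612 = 8002.
  i=11: a_11=2, p_11 = 2*220745 + 88138 = 529628, q_11 = 2*8002 + 3195 = 19199.
  i=12: a_12=1, p_12 = 1*529628 + 220745 = 750373, q_12 = 1*19199 + 8002 = 27201.
  i=13: a_13=1, p_13 = 1*750373 + 529628 = 1280001, q_13 = 1*27201 + 19199 = 46400.
Indeed p_6^2 - 761*q_6^2 = 640000 - 640001 = -1, not +1.
Check: 1280001^2 - 761*46400^2 = 1638402560001 - 1638402560000 = 1, so (x, y) = (1280001, 46400) solves the equation, and by the theorem it is the least positive solution.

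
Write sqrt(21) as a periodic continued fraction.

Write x_i = (sqrt(21) + m_i)/d_i with (m_0, d_0) = (0, 1). a_0 = floor(sqrt(21)) = 4, since 4^2 = 16 <= 21 < 25 = 5^2.
Iterate m_{i+1} = d_i*a_i - m_i, d_{i+1} = (21 - m_{i+1}^2)/d_i, a_{i+1} = floor((a_0 + m_{i+1})/d_{i+1}):
  m_1 = 1*4 - 0 = 4, d_1 = (21 - 4^2)/1 = 5/1 = 5, a_1 = floor((4 + 4)/5) = 1.
  m_2 = 5*1 - 4 = 1, d_2 = (21 - 1^2)/5 = 20/5 = 4, a_2 = floor((4 + 1)/4) = 1.
  m_3 = 4*1 - 1 = 3, d_3 = (21 - 3^2)/4 = 12/4 = 3, a_3 = floor((4 + 3)/3) = 2.
  m_4 = 3*2 - 3 = 3, d_4 = (21 - 3^2)/3 = 12/3 = 4, a_4 = floor((4 + 3)/4) = 1.
  m_5 = 4*1 - 3 = 1, d_5 = (21 - 1^2)/4 = 20/4 = 5, a_5 = floor((4 + 1)/5) = 1.
  m_6 = 5*1 - 1 = 4, d_6 = (21 - 4^2)/5 = 5/5 = 1, a_6 = floor((4 + 4)/1) = 8.
  m_7 = 1*8 - 4 = 4, d_7 = (21 - 4^2)/1 = 5/1 = 5: (m_7, d_7) = (m_1, d_1) = (4, 5), so from here the quotients repeat a_1, ..., a_6; the period length is 6.
Hence the expansion of sqrt(21) is a_0 = 4 followed by the repeating block 1, 1, 2, 1, 1, 8 (period 6).

[4; (1, 1, 2, 1, 1, 8)]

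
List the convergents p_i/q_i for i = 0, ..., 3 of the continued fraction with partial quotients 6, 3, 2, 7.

Using the convergent recurrence p_i = a_i*p_{i-1} + p_{i-2}, q_i = a_i*q_{i-1} + q_{i-2} with p_{-2}=0, p_{-1}=1, q_{-2}=1, q_{-1}=0:
  i=0: a_0=6, p_0 = 6*1 + 0 = 6, q_0 = 6*0 + 1 = 1.
  i=1: a_1=3, p_1 = 3*6 + 1 = 19, q_1 = 3*1 + 0 = 3.
  i=2: a_2=2, p_2 = 2*19 + 6 = 44, q_2 = 2*3 + 1 = 7.
  i=3: a_3=7, p_3 = 7*44 + 19 = 327, q_3 = 7*7 + 3 = 52.

6/1, 19/3, 44/7, 327/52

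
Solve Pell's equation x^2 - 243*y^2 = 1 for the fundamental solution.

(x, y) = (70226, 4505)

First expand sqrt(243) as a continued fraction. With x_i = (sqrt(243) + m_i)/d_i and (m_0, d_0) = (0, 1): a_0 = floor(sqrt(243)) = 15, since 15^2 = 225 <= 243 < 256 = 16^2.
Iterate m_{i+1} = d_i*a_i - m_i, d_{i+1} = (243 - m_{i+1}^2)/d_i, a_{i+1} = floor((a_0 + m_{i+1})/d_{i+1}):
  m_1 = 1*15 - 0 = 15, d_1 = (243 - 15^2)/1 = 18/1 = 18, a_1 = floor((15 + 15)/18) = 1.
  m_2 = 18*1 - 15 = 3, d_2 = (243 - 3^2)/18 = 234/18 = 13, a_2 = floor((15 + 3)/13) = 1.
  m_3 = 13*1 - 3 = 10, d_3 = (243 - 10^2)/13 = 143/13 = 11, a_3 = floor((15 + 10)/11) = 2.
  m_4 = 11*2 - 10 = 12, d_4 = (243 - 12^2)/11 = 99/11 = 9, a_4 = floor((15 + 12)/9) = 3.
  m_5 = 9*3 - 12 = 15, d_5 = (243 - 15^2)/9 = 18/9 = 2, a_5 = floor((15 + 15)/2) = 15.
  m_6 = 2*15 - 15 = 15, d_6 = (243 - 15^2)/2 = 18/2 = 9, a_6 = floor((15 + 15)/9) = 3.
  m_7 = 9*3 - 15 = 12, d_7 = (243 - 12^2)/9 = 99/9 = 11, a_7 = floor((15 + 12)/11) = 2.
  m_8 = 11*2 - 12 = 10, d_8 = (243 - 10^2)/11 = 143/11 = 13, a_8 = floor((15 + 10)/13) = 1.
  m_9 = 13*1 - 10 = 3, d_9 = (243 - 3^2)/13 = 234/13 = 18, a_9 = floor((15 + 3)/18) = 1.
  m_10 = 18*1 - 3 = 15, d_10 = (243 - 15^2)/18 = 18/18 = 1, a_10 = floor((15 + 15)/1) = 30.
  m_11 = 1*30 - 15 = 15, d_11 = (243 - 15^2)/1 = 18/1 = 18: (m_11, d_11) = (m_1, d_1) = (15, 18), so from here the quotients repeat a_1, ..., a_10; the period length is 10.
So sqrt(243) = [15; (1, 1, 2, 3, 15, 3, 2, 1, 1, 30)] with period length k = 10.
k is even, so the fundamental solution of x^2 - 243y^2 = 1 is (p_{k-1}, q_{k-1}) = (p_9, q_9); compute convergents through index 9.
Convergents (p_i = a_i*p_{i-1} + p_{i-2}, q_i = a_i*q_{i-1} + q_{i-2} with p_{-2}=0, p_{-1}=1, q_{-2}=1, q_{-1}=0):
  i=0: a_0=15, p_0 = 15*1 + 0 = 15, q_0 = 15*0 + 1 = 1.
  i=1: a_1=1, p_1 = 1*15 + 1 = 16, q_1 = 1*1 + 0 = 1.
  i=2: a_2=1, p_2 = 1*16 + 15 = 31, q_2 = 1*1 + 1 = 2.
  i=3: a_3=2, p_3 = 2*31 + 16 = 78, q_3 = 2*2 + 1 = 5.
  i=4: a_4=3, p_4 = 3*78 + 31 = 265, q_4 = 3*5 + 2 = 17.
  i=5: a_5=15, p_5 = 15*265 + 78 = 4053, q_5 = 15*17 + 5 = 260.
  i=6: a_6=3, p_6 = 3*4053 + 265 = 12424, q_6 = 3*260 + 17 = 797.
  i=7: a_7=2, p_7 = 2*12424 + 4053 = 28901, q_7 = 2*797 + 260 = 1854.
  i=8: a_8=1, p_8 = 1*28901 + 12424 = 41325, q_8 = 1*1854 + 797 = 2651.
  i=9: a_9=1, p_9 = 1*41325 + 28901 = 70226, q_9 = 1*2651 + 1854 = 4505.
Check: 70226^2 - 243*4505^2 = 4931691076 - 4931691075 = 1, so (x, y) = (70226, 4505) solves the equation, and by the theorem it is the least positive solution.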